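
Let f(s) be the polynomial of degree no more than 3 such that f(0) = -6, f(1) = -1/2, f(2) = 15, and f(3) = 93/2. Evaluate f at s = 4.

Forward differences of the values at s = 0, 1, 2, 3:
  f  : -6  -1/2  15  93/2
  Δ  : 11/2  31/2  63/2
  Δ^2: 10  16
  Δ^3: 6
The third differences are constant, confirming degree 3.
Interpolating (Newton forward form) and evaluating at s = 4 gives f(4) = 100.

100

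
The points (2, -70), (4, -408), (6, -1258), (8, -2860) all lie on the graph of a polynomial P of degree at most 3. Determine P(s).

Write P(s) = as^3 + bs^2 + cs + d. Substituting each data point gives a linear system:
  8a + 4b + 2c + d = -70
  64a + 16b + 4c + d = -408
  216a + 36b + 6c + d = -1258
  512a + 64b + 8c + d = -2860
Solving the system yields a = -5, b = -4, c = -5, d = -4.
So P(s) = -5s^3 - 4s^2 - 5s - 4.
Check: P(6) = -1258. ✓

P(s) = -5s^3 - 4s^2 - 5s - 4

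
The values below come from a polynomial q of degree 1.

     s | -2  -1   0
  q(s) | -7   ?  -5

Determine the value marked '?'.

-6

On equispaced nodes a degree-1 polynomial has vanishing second forward difference, so
  q(-2) - 2·q(-1) + q(0) = 0.
Substituting the known values and solving for q(-1):
  -2·q(-1) = 12
  q(-1) = -6.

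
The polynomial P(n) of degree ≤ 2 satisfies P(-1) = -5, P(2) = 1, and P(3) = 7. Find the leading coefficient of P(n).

Write P(n) = an^2 + bn + c. Substituting each data point gives a linear system:
  a - b + c = -5
  4a + 2b + c = 1
  9a + 3b + c = 7
Solving the system yields a = 1, b = 1, c = -5.
So P(n) = n^2 + n - 5.
The leading coefficient is 1.

1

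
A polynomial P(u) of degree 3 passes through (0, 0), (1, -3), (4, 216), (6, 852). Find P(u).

P(u) = 5u^3 - 6u^2 - 2u

Write P(u) = au^3 + bu^2 + cu + d. Substituting each data point gives a linear system:
  d = 0
  a + b + c + d = -3
  64a + 16b + 4c + d = 216
  216a + 36b + 6c + d = 852
Solving the system yields a = 5, b = -6, c = -2, d = 0.
So P(u) = 5u^3 - 6u^2 - 2u.
Check: P(6) = 852. ✓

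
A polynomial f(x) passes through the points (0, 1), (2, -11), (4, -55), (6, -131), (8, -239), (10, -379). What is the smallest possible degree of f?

Forward differences of the values at x = 0, 2, 4, 6, 8, 10:
  f  : 1  -11  -55  -131  -239  -379
  Δ  : -12  -44  -76  -108  -140
  Δ^2: -32  -32  -32  -32
  Δ^3: 0  0  0
  Δ^4: 0  0
  Δ^5: 0
The second differences are constant (-32) and nonzero, while all higher differences vanish, so the minimal degree is 2.

2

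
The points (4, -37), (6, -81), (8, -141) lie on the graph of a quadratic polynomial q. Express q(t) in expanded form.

q(t) = -2t^2 - 2t + 3

Write q(t) = at^2 + bt + c. Substituting each data point gives a linear system:
  16a + 4b + c = -37
  36a + 6b + c = -81
  64a + 8b + c = -141
Solving the system yields a = -2, b = -2, c = 3.
So q(t) = -2t^2 - 2t + 3.
Check: q(8) = -141. ✓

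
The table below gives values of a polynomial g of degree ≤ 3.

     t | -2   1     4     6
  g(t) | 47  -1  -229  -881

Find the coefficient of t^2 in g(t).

5

Write g(t) = at^3 + bt^2 + ct + d. Substituting each data point gives a linear system:
  -8a + 4b - 2c + d = 47
  a + b + c + d = -1
  64a + 16b + 4c + d = -229
  216a + 36b + 6c + d = -881
Solving the system yields a = -5, b = 5, c = 4, d = -5.
So g(t) = -5t^3 + 5t^2 + 4t - 5.
The coefficient of t^2 is 5.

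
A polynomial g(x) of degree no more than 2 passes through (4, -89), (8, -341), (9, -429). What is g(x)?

g(x) = -5x^2 - 3x + 3

Write g(x) = ax^2 + bx + c. Substituting each data point gives a linear system:
  16a + 4b + c = -89
  64a + 8b + c = -341
  81a + 9b + c = -429
Solving the system yields a = -5, b = -3, c = 3.
So g(x) = -5x² - 3x + 3.
Check: g(4) = -89. ✓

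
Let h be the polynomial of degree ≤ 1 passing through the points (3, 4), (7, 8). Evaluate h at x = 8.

9

Write h(x) = ax + b. Substituting each data point gives a linear system:
  3a + b = 4
  7a + b = 8
Solving the system yields a = 1, b = 1.
So h(x) = x + 1.
Then h(8) = 9.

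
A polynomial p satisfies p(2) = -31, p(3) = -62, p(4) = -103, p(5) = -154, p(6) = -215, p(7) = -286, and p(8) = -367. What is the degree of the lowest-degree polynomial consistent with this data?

Forward differences of the values at u = 2, 3, 4, 5, 6, 7, 8:
  p  : -31  -62  -103  -154  -215  -286  -367
  Δ  : -31  -41  -51  -61  -71  -81
  Δ^2: -10  -10  -10  -10  -10
  Δ^3: 0  0  0  0
  Δ^4: 0  0  0
  Δ^5: 0  0
  Δ^6: 0
The second differences are constant (-10) and nonzero, while all higher differences vanish, so the minimal degree is 2.

2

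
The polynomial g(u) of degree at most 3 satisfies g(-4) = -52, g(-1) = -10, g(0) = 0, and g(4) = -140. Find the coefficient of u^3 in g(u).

-1

Write g(u) = au^3 + bu^2 + cu + d. Substituting each data point gives a linear system:
  -64a + 16b - 4c + d = -52
  -a + b - c + d = -10
  d = 0
  64a + 16b + 4c + d = -140
Solving the system yields a = -1, b = -6, c = 5, d = 0.
So g(u) = -u³ - 6u² + 5u.
The leading coefficient is -1.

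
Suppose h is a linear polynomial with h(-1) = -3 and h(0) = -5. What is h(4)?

Write h(x) = ax + b. Substituting each data point gives a linear system:
  -a + b = -3
  b = -5
Solving the system yields a = -2, b = -5.
So h(x) = -2x - 5.
Then h(4) = -13.

-13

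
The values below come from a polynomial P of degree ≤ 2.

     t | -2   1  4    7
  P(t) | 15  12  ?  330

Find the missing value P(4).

117

The 3 known points determine the degree-2 polynomial uniquely.
Write P(t) = at^2 + bt + c. Substituting each data point gives a linear system:
  4a - 2b + c = 15
  a + b + c = 12
  49a + 7b + c = 330
Solving the system yields a = 6, b = 5, c = 1.
So P(t) = 6t² + 5t + 1.
Then P(4) = 117.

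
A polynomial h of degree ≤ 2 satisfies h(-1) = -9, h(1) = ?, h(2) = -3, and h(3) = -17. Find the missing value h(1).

The 3 known points determine the degree-2 polynomial uniquely.
Write h(x) = ax^2 + bx + c. Substituting each data point gives a linear system:
  a - b + c = -9
  4a + 2b + c = -3
  9a + 3b + c = -17
Solving the system yields a = -4, b = 6, c = 1.
So h(x) = -4x² + 6x + 1.
Then h(1) = 3.

3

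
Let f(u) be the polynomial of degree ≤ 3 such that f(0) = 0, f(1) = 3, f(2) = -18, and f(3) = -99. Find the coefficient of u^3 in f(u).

Write f(u) = au^3 + bu^2 + cu + d. Substituting each data point gives a linear system:
  d = 0
  a + b + c + d = 3
  8a + 4b + 2c + d = -18
  27a + 9b + 3c + d = -99
Solving the system yields a = -6, b = 6, c = 3, d = 0.
So f(u) = -6u^3 + 6u^2 + 3u.
The leading coefficient is -6.

-6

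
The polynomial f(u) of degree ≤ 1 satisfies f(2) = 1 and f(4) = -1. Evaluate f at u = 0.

Using the Lagrange interpolation formula with nodes 2, 4:
  L_0(u) = (u - 4) / -2
  L_1(u) = (u - 2) / 2
Then f(u) = 1·L_0(u) - 1·L_1(u).
Expanding and collecting terms gives f(u) = -u + 3.
Evaluating at u = 0: f(0) = 3.

3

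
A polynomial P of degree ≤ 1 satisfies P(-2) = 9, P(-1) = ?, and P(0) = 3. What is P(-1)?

6

On equispaced nodes a degree-1 polynomial has vanishing second forward difference, so
  P(-2) - 2·P(-1) + P(0) = 0.
Substituting the known values and solving for P(-1):
  -2·P(-1) = -12
  P(-1) = 6.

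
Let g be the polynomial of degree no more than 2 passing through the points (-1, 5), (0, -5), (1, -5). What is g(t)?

g(t) = 5t^2 - 5t - 5

Write g(t) = at^2 + bt + c. Substituting each data point gives a linear system:
  a - b + c = 5
  c = -5
  a + b + c = -5
Solving the system yields a = 5, b = -5, c = -5.
So g(t) = 5t² - 5t - 5.
Check: g(-1) = 5. ✓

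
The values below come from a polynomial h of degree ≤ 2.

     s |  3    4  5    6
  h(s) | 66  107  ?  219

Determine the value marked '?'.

158

The 3 known points determine the degree-2 polynomial uniquely.
Write h(s) = as^2 + bs + c. Substituting each data point gives a linear system:
  9a + 3b + c = 66
  16a + 4b + c = 107
  36a + 6b + c = 219
Solving the system yields a = 5, b = 6, c = 3.
So h(s) = 5s² + 6s + 3.
Then h(5) = 158.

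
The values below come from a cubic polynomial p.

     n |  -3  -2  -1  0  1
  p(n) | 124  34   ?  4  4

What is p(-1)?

On equispaced nodes a degree-3 polynomial has vanishing fourth forward difference, so
  p(-3) - 4·p(-2) + 6·p(-1) - 4·p(0) + p(1) = 0.
Substituting the known values and solving for p(-1):
  6·p(-1) = 24
  p(-1) = 4.

4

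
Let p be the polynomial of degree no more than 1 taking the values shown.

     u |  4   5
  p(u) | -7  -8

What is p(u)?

Using the Lagrange interpolation formula with nodes 4, 5:
  L_0(u) = (u - 5) / -1
  L_1(u) = (u - 4) / 1
Then p(u) = -7·L_0(u) - 8·L_1(u).
Expanding and collecting terms gives p(u) = -u - 3.
Check: p(4) = -7. ✓

p(u) = -u - 3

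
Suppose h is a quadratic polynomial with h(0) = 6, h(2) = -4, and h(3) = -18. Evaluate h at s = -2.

-8

Using the Lagrange interpolation formula with nodes 0, 2, 3:
  L_0(s) = (s - 2)(s - 3) / 6
  L_1(s) = s(s - 3) / -2
  L_2(s) = s(s - 2) / 3
Then h(s) = 6·L_0(s) - 4·L_1(s) - 18·L_2(s).
Expanding and collecting terms gives h(s) = -3s^2 + s + 6.
Evaluating at s = -2: h(-2) = -8.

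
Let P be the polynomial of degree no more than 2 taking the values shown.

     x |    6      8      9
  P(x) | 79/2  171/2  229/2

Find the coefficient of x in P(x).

-5

Write P(x) = ax^2 + bx + c. Substituting each data point gives a linear system:
  36a + 6b + c = 79/2
  64a + 8b + c = 171/2
  81a + 9b + c = 229/2
Solving the system yields a = 2, b = -5, c = -5/2.
So P(x) = 2x² - 5x - 5/2.
The coefficient of x is -5.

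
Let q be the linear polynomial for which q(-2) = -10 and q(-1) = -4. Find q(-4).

Using the Lagrange interpolation formula with nodes -2, -1:
  L_0(n) = (n + 1) / -1
  L_1(n) = (n + 2) / 1
Then q(n) = -10·L_0(n) - 4·L_1(n).
Expanding and collecting terms gives q(n) = 6n + 2.
Evaluating at n = -4: q(-4) = -22.

-22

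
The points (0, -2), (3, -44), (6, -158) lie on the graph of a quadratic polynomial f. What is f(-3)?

Forward differences of the values at u = 0, 3, 6:
  f  : -2  -44  -158
  Δ  : -42  -114
  Δ^2: -72
The second differences are constant, confirming degree 2.
Interpolating (Newton forward form) and evaluating at u = -3 gives f(-3) = -32.

-32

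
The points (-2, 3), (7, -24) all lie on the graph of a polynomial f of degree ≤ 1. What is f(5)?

Write f(x) = ax + b. Substituting each data point gives a linear system:
  -2a + b = 3
  7a + b = -24
Solving the system yields a = -3, b = -3.
So f(x) = -3x - 3.
Then f(5) = -18.

-18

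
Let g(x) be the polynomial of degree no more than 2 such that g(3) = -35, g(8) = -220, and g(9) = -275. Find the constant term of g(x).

4

Write g(x) = ax^2 + bx + c. Substituting each data point gives a linear system:
  9a + 3b + c = -35
  64a + 8b + c = -220
  81a + 9b + c = -275
Solving the system yields a = -3, b = -4, c = 4.
So g(x) = -3x^2 - 4x + 4.
The constant term is 4.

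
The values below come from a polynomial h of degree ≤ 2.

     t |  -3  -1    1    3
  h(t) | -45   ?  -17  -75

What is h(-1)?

The 3 known points determine the degree-2 polynomial uniquely.
Write h(t) = at^2 + bt + c. Substituting each data point gives a linear system:
  9a - 3b + c = -45
  a + b + c = -17
  9a + 3b + c = -75
Solving the system yields a = -6, b = -5, c = -6.
So h(t) = -6t^2 - 5t - 6.
Then h(-1) = -7.

-7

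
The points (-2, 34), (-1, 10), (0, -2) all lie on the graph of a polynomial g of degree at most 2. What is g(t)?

g(t) = 6t^2 - 6t - 2

Write g(t) = at^2 + bt + c. Substituting each data point gives a linear system:
  4a - 2b + c = 34
  a - b + c = 10
  c = -2
Solving the system yields a = 6, b = -6, c = -2.
So g(t) = 6t^2 - 6t - 2.
Check: g(-2) = 34. ✓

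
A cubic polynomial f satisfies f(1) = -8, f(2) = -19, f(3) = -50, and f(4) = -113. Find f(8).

Write f(s) = as^3 + bs^2 + cs + d. Substituting each data point gives a linear system:
  a + b + c + d = -8
  8a + 4b + 2c + d = -19
  27a + 9b + 3c + d = -50
  64a + 16b + 4c + d = -113
Solving the system yields a = -2, b = 2, c = -3, d = -5.
So f(s) = -2s^3 + 2s^2 - 3s - 5.
Then f(8) = -925.

-925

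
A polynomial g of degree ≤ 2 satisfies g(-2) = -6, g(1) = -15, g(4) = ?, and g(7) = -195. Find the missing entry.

On equispaced nodes a degree-2 polynomial has vanishing third forward difference, so
  - g(-2) + 3·g(1) - 3·g(4) + g(7) = 0.
Substituting the known values and solving for g(4):
  -3·g(4) = 234
  g(4) = -78.

-78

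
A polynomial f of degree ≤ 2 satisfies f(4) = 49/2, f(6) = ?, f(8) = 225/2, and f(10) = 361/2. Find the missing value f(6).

On equispaced nodes a degree-2 polynomial has vanishing third forward difference, so
  - f(4) + 3·f(6) - 3·f(8) + f(10) = 0.
Substituting the known values and solving for f(6):
  3·f(6) = 363/2
  f(6) = 121/2.

121/2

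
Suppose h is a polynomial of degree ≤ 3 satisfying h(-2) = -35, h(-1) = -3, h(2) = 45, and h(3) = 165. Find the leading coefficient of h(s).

Write h(s) = as^3 + bs^2 + cs + d. Substituting each data point gives a linear system:
  -8a + 4b - 2c + d = -35
  -a + b - c + d = -3
  8a + 4b + 2c + d = 45
  27a + 9b + 3c + d = 165
Solving the system yields a = 6, b = 2, c = -4, d = -3.
So h(s) = 6s³ + 2s² - 4s - 3.
The leading coefficient is 6.

6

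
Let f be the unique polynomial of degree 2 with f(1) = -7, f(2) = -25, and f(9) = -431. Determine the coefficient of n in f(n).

-3

Write f(n) = an^2 + bn + c. Substituting each data point gives a linear system:
  a + b + c = -7
  4a + 2b + c = -25
  81a + 9b + c = -431
Solving the system yields a = -5, b = -3, c = 1.
So f(n) = -5n² - 3n + 1.
The coefficient of n is -3.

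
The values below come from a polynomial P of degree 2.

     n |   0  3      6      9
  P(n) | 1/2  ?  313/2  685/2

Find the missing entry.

85/2

On equispaced nodes a degree-2 polynomial has vanishing third forward difference, so
  - P(0) + 3·P(3) - 3·P(6) + P(9) = 0.
Substituting the known values and solving for P(3):
  3·P(3) = 255/2
  P(3) = 85/2.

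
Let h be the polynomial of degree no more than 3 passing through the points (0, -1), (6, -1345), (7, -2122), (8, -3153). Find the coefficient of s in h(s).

-2

Write h(s) = as^3 + bs^2 + cs + d. Substituting each data point gives a linear system:
  d = -1
  216a + 36b + 6c + d = -1345
  343a + 49b + 7c + d = -2122
  512a + 64b + 8c + d = -3153
Solving the system yields a = -6, b = -1, c = -2, d = -1.
So h(s) = -6s^3 - s^2 - 2s - 1.
The coefficient of s is -2.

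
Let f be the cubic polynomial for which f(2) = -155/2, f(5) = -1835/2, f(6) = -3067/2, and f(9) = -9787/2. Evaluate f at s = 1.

-27/2

Write f(s) = as^3 + bs^2 + cs + d. Substituting each data point gives a linear system:
  8a + 4b + 2c + d = -155/2
  125a + 25b + 5c + d = -1835/2
  216a + 36b + 6c + d = -3067/2
  729a + 81b + 9c + d = -9787/2
Solving the system yields a = -6, b = -6, c = -4, d = 5/2.
So f(s) = -6s^3 - 6s^2 - 4s + 5/2.
Then f(1) = -27/2.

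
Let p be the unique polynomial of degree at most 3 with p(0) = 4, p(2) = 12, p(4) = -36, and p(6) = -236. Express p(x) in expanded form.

Write p(x) = ax^3 + bx^2 + cx + d. Substituting each data point gives a linear system:
  d = 4
  8a + 4b + 2c + d = 12
  64a + 16b + 4c + d = -36
  216a + 36b + 6c + d = -236
Solving the system yields a = -2, b = 5, c = 2, d = 4.
So p(x) = -2x^3 + 5x^2 + 2x + 4.
Check: p(2) = 12. ✓

p(x) = -2x^3 + 5x^2 + 2x + 4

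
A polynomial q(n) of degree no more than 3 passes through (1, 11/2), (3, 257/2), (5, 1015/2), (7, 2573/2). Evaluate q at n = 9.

Write q(n) = an^3 + bn^2 + cn + d. Substituting each data point gives a linear system:
  a + b + c + d = 11/2
  27a + 9b + 3c + d = 257/2
  125a + 25b + 5c + d = 1015/2
  343a + 49b + 7c + d = 2573/2
Solving the system yields a = 3, b = 5, c = 5/2, d = -5.
So q(n) = 3n^3 + 5n^2 + (5/2)n - 5.
Then q(9) = 5219/2.

5219/2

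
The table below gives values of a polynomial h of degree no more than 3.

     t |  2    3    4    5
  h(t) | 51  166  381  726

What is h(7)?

1926

Write h(t) = at^3 + bt^2 + ct + d. Substituting each data point gives a linear system:
  8a + 4b + 2c + d = 51
  27a + 9b + 3c + d = 166
  64a + 16b + 4c + d = 381
  125a + 25b + 5c + d = 726
Solving the system yields a = 5, b = 5, c = -5, d = 1.
So h(t) = 5t³ + 5t² - 5t + 1.
Then h(7) = 1926.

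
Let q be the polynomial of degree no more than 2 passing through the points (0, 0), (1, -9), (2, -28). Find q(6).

-204

Forward differences of the values at s = 0, 1, 2:
  q  : 0  -9  -28
  Δ  : -9  -19
  Δ^2: -10
The second differences are constant, confirming degree 2.
Interpolating (Newton forward form) and evaluating at s = 6 gives q(6) = -204.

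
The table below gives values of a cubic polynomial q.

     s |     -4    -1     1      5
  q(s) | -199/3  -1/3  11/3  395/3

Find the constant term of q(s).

5/3

Write q(s) = as^3 + bs^2 + cs + d. Substituting each data point gives a linear system:
  -64a + 16b - 4c + d = -199/3
  -a + b - c + d = -1/3
  a + b + c + d = 11/3
  125a + 25b + 5c + d = 395/3
Solving the system yields a = 1, b = 0, c = 1, d = 5/3.
So q(s) = s³ + s + 5/3.
The constant term is 5/3.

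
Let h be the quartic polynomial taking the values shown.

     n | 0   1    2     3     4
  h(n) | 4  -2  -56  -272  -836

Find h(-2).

Write h(n) = an^4 + bn^3 + cn^2 + dn + e. Substituting each data point gives a linear system:
  e = 4
  a + b + c + d + e = -2
  16a + 8b + 4c + 2d + e = -56
  81a + 27b + 9c + 3d + e = -272
  256a + 64b + 16c + 4d + e = -836
Solving the system yields a = -3, b = -1, c = 0, d = -2, e = 4.
So h(n) = -3n^4 - n^3 - 2n + 4.
Then h(-2) = -32.

-32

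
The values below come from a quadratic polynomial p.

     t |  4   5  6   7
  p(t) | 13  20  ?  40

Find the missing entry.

On equispaced nodes a degree-2 polynomial has vanishing third forward difference, so
  - p(4) + 3·p(5) - 3·p(6) + p(7) = 0.
Substituting the known values and solving for p(6):
  -3·p(6) = -87
  p(6) = 29.

29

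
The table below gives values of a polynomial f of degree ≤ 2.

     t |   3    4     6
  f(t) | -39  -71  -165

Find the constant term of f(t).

Write f(t) = at^2 + bt + c. Substituting each data point gives a linear system:
  9a + 3b + c = -39
  16a + 4b + c = -71
  36a + 6b + c = -165
Solving the system yields a = -5, b = 3, c = -3.
So f(t) = -5t^2 + 3t - 3.
The constant term is -3.

-3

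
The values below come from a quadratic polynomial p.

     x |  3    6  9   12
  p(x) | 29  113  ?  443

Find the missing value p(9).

251

On equispaced nodes a degree-2 polynomial has vanishing third forward difference, so
  - p(3) + 3·p(6) - 3·p(9) + p(12) = 0.
Substituting the known values and solving for p(9):
  -3·p(9) = -753
  p(9) = 251.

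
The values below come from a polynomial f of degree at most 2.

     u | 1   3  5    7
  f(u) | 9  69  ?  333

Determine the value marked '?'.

177

The 3 known points determine the degree-2 polynomial uniquely.
Write f(u) = au^2 + bu + c. Substituting each data point gives a linear system:
  a + b + c = 9
  9a + 3b + c = 69
  49a + 7b + c = 333
Solving the system yields a = 6, b = 6, c = -3.
So f(u) = 6u² + 6u - 3.
Then f(5) = 177.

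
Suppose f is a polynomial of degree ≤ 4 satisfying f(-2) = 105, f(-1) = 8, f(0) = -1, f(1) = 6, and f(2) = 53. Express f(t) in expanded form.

Write f(t) = at^4 + bt^3 + ct^2 + dt + e. Substituting each data point gives a linear system:
  16a - 8b + 4c - 2d + e = 105
  a - b + c - d + e = 8
  e = -1
  a + b + c + d + e = 6
  16a + 8b + 4c + 2d + e = 53
Solving the system yields a = 4, b = -4, c = 4, d = 3, e = -1.
So f(t) = 4t^4 - 4t^3 + 4t^2 + 3t - 1.
Check: f(1) = 6. ✓

f(t) = 4t^4 - 4t^3 + 4t^2 + 3t - 1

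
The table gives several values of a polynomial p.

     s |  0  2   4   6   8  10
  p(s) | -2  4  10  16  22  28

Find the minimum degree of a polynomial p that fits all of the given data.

Forward differences of the values at s = 0, 2, 4, 6, 8, 10:
  p  : -2  4  10  16  22  28
  Δ  : 6  6  6  6  6
  Δ^2: 0  0  0  0
  Δ^3: 0  0  0
  Δ^4: 0  0
  Δ^5: 0
The first differences are constant (6) and nonzero, while all higher differences vanish, so the minimal degree is 1.

1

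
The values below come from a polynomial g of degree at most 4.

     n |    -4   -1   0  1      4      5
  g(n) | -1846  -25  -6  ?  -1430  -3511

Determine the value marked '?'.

-11

The 5 known points determine the degree-4 polynomial uniquely.
Write g(n) = an^4 + bn^3 + cn^2 + dn + e. Substituting each data point gives a linear system:
  256a - 64b + 16c - 4d + e = -1846
  a - b + c - d + e = -25
  e = -6
  256a + 64b + 16c + 4d + e = -1430
  625a + 125b + 25c + 5d + e = -3511
Solving the system yields a = -6, b = 3, c = -6, d = 4, e = -6.
So g(n) = -6n^4 + 3n^3 - 6n^2 + 4n - 6.
Then g(1) = -11.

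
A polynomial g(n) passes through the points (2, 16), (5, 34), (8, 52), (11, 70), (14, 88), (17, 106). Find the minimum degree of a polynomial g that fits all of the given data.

Forward differences of the values at n = 2, 5, 8, 11, 14, 17:
  g  : 16  34  52  70  88  106
  Δ  : 18  18  18  18  18
  Δ^2: 0  0  0  0
  Δ^3: 0  0  0
  Δ^4: 0  0
  Δ^5: 0
The first differences are constant (18) and nonzero, while all higher differences vanish, so the minimal degree is 1.

1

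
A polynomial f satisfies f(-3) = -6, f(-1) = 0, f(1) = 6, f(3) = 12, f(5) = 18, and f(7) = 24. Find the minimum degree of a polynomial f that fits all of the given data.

1

Forward differences of the values at x = -3, -1, 1, 3, 5, 7:
  f  : -6  0  6  12  18  24
  Δ  : 6  6  6  6  6
  Δ^2: 0  0  0  0
  Δ^3: 0  0  0
  Δ^4: 0  0
  Δ^5: 0
The first differences are constant (6) and nonzero, while all higher differences vanish, so the minimal degree is 1.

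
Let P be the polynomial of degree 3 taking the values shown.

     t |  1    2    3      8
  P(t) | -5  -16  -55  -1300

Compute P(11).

Using the Lagrange interpolation formula with nodes 1, 2, 3, 8:
  L_0(t) = (t - 2)(t - 3)(t - 8) / -14
  L_1(t) = (t - 1)(t - 3)(t - 8) / 6
  L_2(t) = (t - 1)(t - 2)(t - 8) / -10
  L_3(t) = (t - 1)(t - 2)(t - 3) / 210
Then P(t) = -5·L_0(t) - 16·L_1(t) - 55·L_2(t) - 1300·L_3(t).
Expanding and collecting terms gives P(t) = -3t^3 + 4t^2 - 2t - 4.
Evaluating at t = 11: P(11) = -3535.

-3535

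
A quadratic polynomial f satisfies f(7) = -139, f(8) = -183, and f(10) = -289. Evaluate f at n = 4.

Using the Lagrange interpolation formula with nodes 7, 8, 10:
  L_0(n) = (n - 8)(n - 10) / 3
  L_1(n) = (n - 7)(n - 10) / -2
  L_2(n) = (n - 7)(n - 8) / 6
Then f(n) = -139·L_0(n) - 183·L_1(n) - 289·L_2(n).
Expanding and collecting terms gives f(n) = -3n^2 + n + 1.
Evaluating at n = 4: f(4) = -43.

-43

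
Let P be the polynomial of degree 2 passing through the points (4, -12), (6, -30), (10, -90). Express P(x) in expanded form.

P(x) = -x^2 + x

Write P(x) = ax^2 + bx + c. Substituting each data point gives a linear system:
  16a + 4b + c = -12
  36a + 6b + c = -30
  100a + 10b + c = -90
Solving the system yields a = -1, b = 1, c = 0.
So P(x) = -x^2 + x.
Check: P(4) = -12. ✓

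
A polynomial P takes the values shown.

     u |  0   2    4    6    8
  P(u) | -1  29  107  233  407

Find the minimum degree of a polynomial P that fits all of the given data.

Forward differences of the values at u = 0, 2, 4, 6, 8:
  P  : -1  29  107  233  407
  Δ  : 30  78  126  174
  Δ^2: 48  48  48
  Δ^3: 0  0
  Δ^4: 0
The second differences are constant (48) and nonzero, while all higher differences vanish, so the minimal degree is 2.

2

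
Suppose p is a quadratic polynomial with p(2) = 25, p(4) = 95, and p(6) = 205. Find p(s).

p(s) = 5s^2 + 5s - 5

Write p(s) = as^2 + bs + c. Substituting each data point gives a linear system:
  4a + 2b + c = 25
  16a + 4b + c = 95
  36a + 6b + c = 205
Solving the system yields a = 5, b = 5, c = -5.
So p(s) = 5s^2 + 5s - 5.
Check: p(4) = 95. ✓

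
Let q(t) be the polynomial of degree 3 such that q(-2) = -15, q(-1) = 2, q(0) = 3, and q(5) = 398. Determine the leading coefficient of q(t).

Write q(t) = at^3 + bt^2 + ct + d. Substituting each data point gives a linear system:
  -8a + 4b - 2c + d = -15
  -a + b - c + d = 2
  d = 3
  125a + 25b + 5c + d = 398
Solving the system yields a = 3, b = 1, c = -1, d = 3.
So q(t) = 3t^3 + t^2 - t + 3.
The leading coefficient is 3.

3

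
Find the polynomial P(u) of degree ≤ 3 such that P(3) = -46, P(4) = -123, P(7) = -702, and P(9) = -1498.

P(u) = -2u^3 - u^2 + 4u + 5

Using the Lagrange interpolation formula with nodes 3, 4, 7, 9:
  L_0(u) = (u - 4)(u - 7)(u - 9) / -24
  L_1(u) = (u - 3)(u - 7)(u - 9) / 15
  L_2(u) = (u - 3)(u - 4)(u - 9) / -24
  L_3(u) = (u - 3)(u - 4)(u - 7) / 60
Then P(u) = -46·L_0(u) - 123·L_1(u) - 702·L_2(u) - 1498·L_3(u).
Expanding and collecting terms gives P(u) = -2u^3 - u^2 + 4u + 5.
Check: P(9) = -1498. ✓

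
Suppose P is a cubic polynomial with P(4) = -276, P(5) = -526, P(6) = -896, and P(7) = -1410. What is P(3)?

Forward differences of the values at s = 4, 5, 6, 7:
  P  : -276  -526  -896  -1410
  Δ  : -250  -370  -514
  Δ^2: -120  -144
  Δ^3: -24
The third differences are constant, confirming degree 3.
Interpolating (Newton forward form) and evaluating at s = 3 gives P(3) = -122.

-122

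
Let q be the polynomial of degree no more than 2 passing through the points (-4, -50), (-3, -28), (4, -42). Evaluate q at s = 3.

Using the Lagrange interpolation formula with nodes -4, -3, 4:
  L_0(s) = (s + 3)(s - 4) / 8
  L_1(s) = (s + 4)(s - 4) / -7
  L_2(s) = (s + 4)(s + 3) / 56
Then q(s) = -50·L_0(s) - 28·L_1(s) - 42·L_2(s).
Expanding and collecting terms gives q(s) = -3s^2 + s + 2.
Evaluating at s = 3: q(3) = -22.

-22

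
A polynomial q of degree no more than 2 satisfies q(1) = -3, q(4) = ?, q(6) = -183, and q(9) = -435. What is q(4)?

-75

The 3 known points determine the degree-2 polynomial uniquely.
Write q(u) = au^2 + bu + c. Substituting each data point gives a linear system:
  a + b + c = -3
  36a + 6b + c = -183
  81a + 9b + c = -435
Solving the system yields a = -6, b = 6, c = -3.
So q(u) = -6u² + 6u - 3.
Then q(4) = -75.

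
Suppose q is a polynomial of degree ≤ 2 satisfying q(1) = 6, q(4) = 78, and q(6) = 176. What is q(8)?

314

Write q(u) = au^2 + bu + c. Substituting each data point gives a linear system:
  a + b + c = 6
  16a + 4b + c = 78
  36a + 6b + c = 176
Solving the system yields a = 5, b = -1, c = 2.
So q(u) = 5u² - u + 2.
Then q(8) = 314.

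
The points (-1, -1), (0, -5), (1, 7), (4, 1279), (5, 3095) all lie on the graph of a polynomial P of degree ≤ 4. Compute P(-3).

439

Using the Lagrange interpolation formula with nodes -1, 0, 1, 4, 5:
  L_0(t) = t(t - 1)(t - 4)(t - 5) / 60
  L_1(t) = (t + 1)(t - 1)(t - 4)(t - 5) / -20
  L_2(t) = (t + 1)t(t - 4)(t - 5) / 24
  L_3(t) = (t + 1)t(t - 1)(t - 5) / -60
  L_4(t) = (t + 1)t(t - 1)(t - 4) / 120
Then P(t) = -1·L_0(t) - 5·L_1(t) + 7·L_2(t) + 1279·L_3(t) + 3095·L_4(t).
Expanding and collecting terms gives P(t) = 5t⁴ - t³ + 3t² + 5t - 5.
Evaluating at t = -3: P(-3) = 439.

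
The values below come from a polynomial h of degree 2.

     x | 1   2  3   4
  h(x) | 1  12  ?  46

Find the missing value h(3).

27

On equispaced nodes a degree-2 polynomial has vanishing third forward difference, so
  - h(1) + 3·h(2) - 3·h(3) + h(4) = 0.
Substituting the known values and solving for h(3):
  -3·h(3) = -81
  h(3) = 27.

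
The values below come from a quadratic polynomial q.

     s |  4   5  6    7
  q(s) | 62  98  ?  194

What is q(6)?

142

The 3 known points determine the degree-2 polynomial uniquely.
Write q(s) = as^2 + bs + c. Substituting each data point gives a linear system:
  16a + 4b + c = 62
  25a + 5b + c = 98
  49a + 7b + c = 194
Solving the system yields a = 4, b = 0, c = -2.
So q(s) = 4s² - 2.
Then q(6) = 142.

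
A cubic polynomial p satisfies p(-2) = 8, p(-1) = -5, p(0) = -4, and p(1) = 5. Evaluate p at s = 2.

16

Write p(s) = as^3 + bs^2 + cs + d. Substituting each data point gives a linear system:
  -8a + 4b - 2c + d = 8
  -a + b - c + d = -5
  d = -4
  a + b + c + d = 5
Solving the system yields a = -1, b = 4, c = 6, d = -4.
So p(s) = -s³ + 4s² + 6s - 4.
Then p(2) = 16.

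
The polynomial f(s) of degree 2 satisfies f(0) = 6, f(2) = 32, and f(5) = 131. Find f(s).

f(s) = 4s^2 + 5s + 6

Write f(s) = as^2 + bs + c. Substituting each data point gives a linear system:
  c = 6
  4a + 2b + c = 32
  25a + 5b + c = 131
Solving the system yields a = 4, b = 5, c = 6.
So f(s) = 4s^2 + 5s + 6.
Check: f(0) = 6. ✓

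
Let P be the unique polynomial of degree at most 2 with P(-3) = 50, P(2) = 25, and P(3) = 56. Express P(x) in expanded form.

Write P(x) = ax^2 + bx + c. Substituting each data point gives a linear system:
  9a - 3b + c = 50
  4a + 2b + c = 25
  9a + 3b + c = 56
Solving the system yields a = 6, b = 1, c = -1.
So P(x) = 6x² + x - 1.
Check: P(-3) = 50. ✓

P(x) = 6x^2 + x - 1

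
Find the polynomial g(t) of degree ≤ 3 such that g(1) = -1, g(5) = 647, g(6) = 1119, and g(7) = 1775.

Write g(t) = at^3 + bt^2 + ct + d. Substituting each data point gives a linear system:
  a + b + c + d = -1
  125a + 25b + 5c + d = 647
  216a + 36b + 6c + d = 1119
  343a + 49b + 7c + d = 1775
Solving the system yields a = 5, b = 2, c = -5, d = -3.
So g(t) = 5t^3 + 2t^2 - 5t - 3.
Check: g(5) = 647. ✓

g(t) = 5t^3 + 2t^2 - 5t - 3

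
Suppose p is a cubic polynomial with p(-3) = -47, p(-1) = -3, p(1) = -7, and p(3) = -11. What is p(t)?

p(t) = t^3 - 3t^2 - 3t - 2

Using the Lagrange interpolation formula with nodes -3, -1, 1, 3:
  L_0(t) = (t + 1)(t - 1)(t - 3) / -48
  L_1(t) = (t + 3)(t - 1)(t - 3) / 16
  L_2(t) = (t + 3)(t + 1)(t - 3) / -16
  L_3(t) = (t + 3)(t + 1)(t - 1) / 48
Then p(t) = -47·L_0(t) - 3·L_1(t) - 7·L_2(t) - 11·L_3(t).
Expanding and collecting terms gives p(t) = t^3 - 3t^2 - 3t - 2.
Check: p(1) = -7. ✓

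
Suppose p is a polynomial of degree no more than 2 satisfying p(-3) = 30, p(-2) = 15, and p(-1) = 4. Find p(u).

p(u) = 2u^2 - 5u - 3

Write p(u) = au^2 + bu + c. Substituting each data point gives a linear system:
  9a - 3b + c = 30
  4a - 2b + c = 15
  a - b + c = 4
Solving the system yields a = 2, b = -5, c = -3.
So p(u) = 2u² - 5u - 3.
Check: p(-2) = 15. ✓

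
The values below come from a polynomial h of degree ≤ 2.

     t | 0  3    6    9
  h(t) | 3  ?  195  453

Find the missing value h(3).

The 3 known points determine the degree-2 polynomial uniquely.
Write h(t) = at^2 + bt + c. Substituting each data point gives a linear system:
  c = 3
  36a + 6b + c = 195
  81a + 9b + c = 453
Solving the system yields a = 6, b = -4, c = 3.
So h(t) = 6t^2 - 4t + 3.
Then h(3) = 45.

45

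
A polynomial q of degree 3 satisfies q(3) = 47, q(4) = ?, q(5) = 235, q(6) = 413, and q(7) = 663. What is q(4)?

On equispaced nodes a degree-3 polynomial has vanishing fourth forward difference, so
  q(3) - 4·q(4) + 6·q(5) - 4·q(6) + q(7) = 0.
Substituting the known values and solving for q(4):
  -4·q(4) = -468
  q(4) = 117.

117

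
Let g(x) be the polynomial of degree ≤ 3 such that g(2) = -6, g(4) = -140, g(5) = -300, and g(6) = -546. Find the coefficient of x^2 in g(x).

2

Write g(x) = ax^3 + bx^2 + cx + d. Substituting each data point gives a linear system:
  8a + 4b + 2c + d = -6
  64a + 16b + 4c + d = -140
  125a + 25b + 5c + d = -300
  216a + 36b + 6c + d = -546
Solving the system yields a = -3, b = 2, c = 5, d = 0.
So g(x) = -3x^3 + 2x^2 + 5x.
The coefficient of x^2 is 2.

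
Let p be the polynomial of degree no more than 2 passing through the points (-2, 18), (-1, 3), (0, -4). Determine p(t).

Write p(t) = at^2 + bt + c. Substituting each data point gives a linear system:
  4a - 2b + c = 18
  a - b + c = 3
  c = -4
Solving the system yields a = 4, b = -3, c = -4.
So p(t) = 4t² - 3t - 4.
Check: p(-2) = 18. ✓

p(t) = 4t^2 - 3t - 4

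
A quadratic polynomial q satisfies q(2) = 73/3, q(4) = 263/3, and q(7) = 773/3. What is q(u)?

q(u) = 5u^2 + (5/3)u + 1

Using the Lagrange interpolation formula with nodes 2, 4, 7:
  L_0(u) = (u - 4)(u - 7) / 10
  L_1(u) = (u - 2)(u - 7) / -6
  L_2(u) = (u - 2)(u - 4) / 15
Then q(u) = 73/3·L_0(u) + 263/3·L_1(u) + 773/3·L_2(u).
Expanding and collecting terms gives q(u) = 5u^2 + (5/3)u + 1.
Check: q(4) = 263/3. ✓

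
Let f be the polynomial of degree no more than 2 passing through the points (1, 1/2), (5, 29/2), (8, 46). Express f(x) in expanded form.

Using the Lagrange interpolation formula with nodes 1, 5, 8:
  L_0(x) = (x - 5)(x - 8) / 28
  L_1(x) = (x - 1)(x - 8) / -12
  L_2(x) = (x - 1)(x - 5) / 21
Then f(x) = 1/2·L_0(x) + 29/2·L_1(x) + 46·L_2(x).
Expanding and collecting terms gives f(x) = x^2 - (5/2)x + 2.
Check: f(5) = 29/2. ✓

f(x) = x^2 - (5/2)x + 2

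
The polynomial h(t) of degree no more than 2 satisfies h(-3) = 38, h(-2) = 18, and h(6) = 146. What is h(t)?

Using the Lagrange interpolation formula with nodes -3, -2, 6:
  L_0(t) = (t + 2)(t - 6) / 9
  L_1(t) = (t + 3)(t - 6) / -8
  L_2(t) = (t + 3)(t + 2) / 72
Then h(t) = 38·L_0(t) + 18·L_1(t) + 146·L_2(t).
Expanding and collecting terms gives h(t) = 4t^2 + 2.
Check: h(6) = 146. ✓

h(t) = 4t^2 + 2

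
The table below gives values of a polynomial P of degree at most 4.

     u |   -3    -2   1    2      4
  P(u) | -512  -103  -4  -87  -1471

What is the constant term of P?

1

Write P(u) = au^4 + bu^3 + cu^2 + du + e. Substituting each data point gives a linear system:
  81a - 27b + 9c - 3d + e = -512
  16a - 8b + 4c - 2d + e = -103
  a + b + c + d + e = -4
  16a + 8b + 4c + 2d + e = -87
  256a + 64b + 16c + 4d + e = -1471
Solving the system yields a = -6, b = 1, c = 0, d = 0, e = 1.
So P(u) = -6u^4 + u^3 + 1.
The constant term is 1.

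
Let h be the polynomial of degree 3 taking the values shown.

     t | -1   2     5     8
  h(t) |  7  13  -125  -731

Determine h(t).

Using the Lagrange interpolation formula with nodes -1, 2, 5, 8:
  L_0(t) = (t - 2)(t - 5)(t - 8) / -162
  L_1(t) = (t + 1)(t - 5)(t - 8) / 54
  L_2(t) = (t + 1)(t - 2)(t - 8) / -54
  L_3(t) = (t + 1)(t - 2)(t - 5) / 162
Then h(t) = 7·L_0(t) + 13·L_1(t) - 125·L_2(t) - 731·L_3(t).
Expanding and collecting terms gives h(t) = -2t^3 + 4t^2 + 4t + 5.
Check: h(8) = -731. ✓

h(t) = -2t^3 + 4t^2 + 4t + 5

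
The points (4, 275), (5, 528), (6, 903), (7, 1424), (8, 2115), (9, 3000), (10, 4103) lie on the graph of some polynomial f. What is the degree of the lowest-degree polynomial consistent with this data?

3

Forward differences of the values at n = 4, 5, 6, 7, 8, 9, 10:
  f  : 275  528  903  1424  2115  3000  4103
  Δ  : 253  375  521  691  885  1103
  Δ^2: 122  146  170  194  218
  Δ^3: 24  24  24  24
  Δ^4: 0  0  0
  Δ^5: 0  0
  Δ^6: 0
The third differences are constant (24) and nonzero, while all higher differences vanish, so the minimal degree is 3.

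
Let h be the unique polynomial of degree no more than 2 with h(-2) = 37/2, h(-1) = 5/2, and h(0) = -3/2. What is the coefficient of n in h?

2

Write h(n) = an^2 + bn + c. Substituting each data point gives a linear system:
  4a - 2b + c = 37/2
  a - b + c = 5/2
  c = -3/2
Solving the system yields a = 6, b = 2, c = -3/2.
So h(n) = 6n^2 + 2n - 3/2.
The coefficient of n is 2.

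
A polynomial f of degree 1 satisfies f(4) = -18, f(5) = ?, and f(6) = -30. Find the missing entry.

The 2 known points determine the degree-1 polynomial uniquely.
Write f(t) = at + b. Substituting each data point gives a linear system:
  4a + b = -18
  6a + b = -30
Solving the system yields a = -6, b = 6.
So f(t) = -6t + 6.
Then f(5) = -24.

-24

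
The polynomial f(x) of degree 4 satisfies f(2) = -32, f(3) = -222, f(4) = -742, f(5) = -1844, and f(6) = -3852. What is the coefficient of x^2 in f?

Write f(x) = ax^4 + bx^3 + cx^2 + dx + e. Substituting each data point gives a linear system:
  16a + 8b + 4c + 2d + e = -32
  81a + 27b + 9c + 3d + e = -222
  256a + 64b + 16c + 4d + e = -742
  625a + 125b + 25c + 5d + e = -1844
  1296a + 216b + 36c + 6d + e = -3852
Solving the system yields a = -3, b = 0, c = 0, d = 5, e = 6.
So f(x) = -3x^4 + 5x + 6.
The coefficient of x^2 is 0.

0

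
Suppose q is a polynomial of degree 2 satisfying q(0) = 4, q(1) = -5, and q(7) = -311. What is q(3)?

-59

Write q(n) = an^2 + bn + c. Substituting each data point gives a linear system:
  c = 4
  a + b + c = -5
  49a + 7b + c = -311
Solving the system yields a = -6, b = -3, c = 4.
So q(n) = -6n^2 - 3n + 4.
Then q(3) = -59.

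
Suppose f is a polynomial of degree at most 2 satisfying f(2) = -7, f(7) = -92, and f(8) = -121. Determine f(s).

f(s) = -2s^2 + s - 1

Using the Lagrange interpolation formula with nodes 2, 7, 8:
  L_0(s) = (s - 7)(s - 8) / 30
  L_1(s) = (s - 2)(s - 8) / -5
  L_2(s) = (s - 2)(s - 7) / 6
Then f(s) = -7·L_0(s) - 92·L_1(s) - 121·L_2(s).
Expanding and collecting terms gives f(s) = -2s^2 + s - 1.
Check: f(7) = -92. ✓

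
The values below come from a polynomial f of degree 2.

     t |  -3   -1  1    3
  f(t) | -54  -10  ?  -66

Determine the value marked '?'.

On equispaced nodes a degree-2 polynomial has vanishing third forward difference, so
  - f(-3) + 3·f(-1) - 3·f(1) + f(3) = 0.
Substituting the known values and solving for f(1):
  -3·f(1) = 42
  f(1) = -14.

-14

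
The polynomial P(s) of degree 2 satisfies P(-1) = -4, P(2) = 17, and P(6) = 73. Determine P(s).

P(s) = s^2 + 6s + 1

Write P(s) = as^2 + bs + c. Substituting each data point gives a linear system:
  a - b + c = -4
  4a + 2b + c = 17
  36a + 6b + c = 73
Solving the system yields a = 1, b = 6, c = 1.
So P(s) = s² + 6s + 1.
Check: P(2) = 17. ✓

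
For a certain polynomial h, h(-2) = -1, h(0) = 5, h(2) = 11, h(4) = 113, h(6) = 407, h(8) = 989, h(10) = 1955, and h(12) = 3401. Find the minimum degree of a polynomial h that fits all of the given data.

Forward differences of the values at n = -2, 0, 2, 4, 6, 8, 10, 12:
  h  : -1  5  11  113  407  989  1955  3401
  Δ  : 6  6  102  294  582  966  1446
  Δ^2: 0  96  192  288  384  480
  Δ^3: 96  96  96  96  96
  Δ^4: 0  0  0  0
  Δ^5: 0  0  0
  Δ^6: 0  0
  Δ^7: 0
The third differences are constant (96) and nonzero, while all higher differences vanish, so the minimal degree is 3.

3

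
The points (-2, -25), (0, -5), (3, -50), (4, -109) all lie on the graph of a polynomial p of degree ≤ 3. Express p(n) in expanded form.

Write p(n) = an^3 + bn^2 + cn + d. Substituting each data point gives a linear system:
  -8a + 4b - 2c + d = -25
  d = -5
  27a + 9b + 3c + d = -50
  64a + 16b + 4c + d = -109
Solving the system yields a = -1, b = -4, c = 6, d = -5.
So p(n) = -n^3 - 4n^2 + 6n - 5.
Check: p(3) = -50. ✓

p(n) = -n^3 - 4n^2 + 6n - 5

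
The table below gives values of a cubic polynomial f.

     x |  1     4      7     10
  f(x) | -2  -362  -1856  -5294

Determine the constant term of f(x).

6

Write f(x) = ax^3 + bx^2 + cx + d. Substituting each data point gives a linear system:
  a + b + c + d = -2
  64a + 16b + 4c + d = -362
  343a + 49b + 7c + d = -1856
  1000a + 100b + 10c + d = -5294
Solving the system yields a = -5, b = -3, c = 0, d = 6.
So f(x) = -5x³ - 3x² + 6.
The constant term is 6.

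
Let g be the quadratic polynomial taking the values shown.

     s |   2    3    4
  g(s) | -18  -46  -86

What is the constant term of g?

2

Write g(s) = as^2 + bs + c. Substituting each data point gives a linear system:
  4a + 2b + c = -18
  9a + 3b + c = -46
  16a + 4b + c = -86
Solving the system yields a = -6, b = 2, c = 2.
So g(s) = -6s^2 + 2s + 2.
The constant term is 2.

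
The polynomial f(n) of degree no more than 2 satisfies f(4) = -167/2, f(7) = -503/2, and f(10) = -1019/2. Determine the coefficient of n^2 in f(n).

Write f(n) = an^2 + bn + c. Substituting each data point gives a linear system:
  16a + 4b + c = -167/2
  49a + 7b + c = -503/2
  100a + 10b + c = -1019/2
Solving the system yields a = -5, b = -1, c = 1/2.
So f(n) = -5n² - n + 1/2.
The leading coefficient is -5.

-5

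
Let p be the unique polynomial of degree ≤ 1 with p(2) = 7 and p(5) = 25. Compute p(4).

Using the Lagrange interpolation formula with nodes 2, 5:
  L_0(t) = (t - 5) / -3
  L_1(t) = (t - 2) / 3
Then p(t) = 7·L_0(t) + 25·L_1(t).
Expanding and collecting terms gives p(t) = 6t - 5.
Evaluating at t = 4: p(4) = 19.

19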